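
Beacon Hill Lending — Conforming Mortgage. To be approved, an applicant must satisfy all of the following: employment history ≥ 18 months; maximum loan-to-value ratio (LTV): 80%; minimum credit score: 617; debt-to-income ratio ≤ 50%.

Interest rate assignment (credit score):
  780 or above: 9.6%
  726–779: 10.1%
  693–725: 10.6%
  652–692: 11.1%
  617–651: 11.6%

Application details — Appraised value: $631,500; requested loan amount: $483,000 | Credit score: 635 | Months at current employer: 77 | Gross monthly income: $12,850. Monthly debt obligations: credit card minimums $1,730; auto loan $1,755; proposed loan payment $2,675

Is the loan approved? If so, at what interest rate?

Credit score 635 ≥ 617 (meets minimum)
LTV: 483,000 ÷ 631,500 = 76.5%, within 80% cap
Employment 77 ≥ 18 months
Total monthly debts = (1,730 + 1,755 + 2,675) = 6,160. DTI = 6,160/12,850 = 47.9% ≤ 50%
All requirements met. Score 635 falls in the 617–651 tier → 11.6%.

Approved at 11.6%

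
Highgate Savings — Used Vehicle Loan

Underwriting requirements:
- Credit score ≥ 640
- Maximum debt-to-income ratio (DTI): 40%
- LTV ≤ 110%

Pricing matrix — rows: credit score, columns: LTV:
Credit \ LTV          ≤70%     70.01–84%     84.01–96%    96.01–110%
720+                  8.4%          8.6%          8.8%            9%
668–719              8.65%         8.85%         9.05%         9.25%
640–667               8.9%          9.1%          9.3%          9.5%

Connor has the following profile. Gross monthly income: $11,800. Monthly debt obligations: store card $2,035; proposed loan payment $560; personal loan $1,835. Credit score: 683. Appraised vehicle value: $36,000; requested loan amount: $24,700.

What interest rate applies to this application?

Credit score 683 ≥ 640; Total monthly debts = (2,035 + 560 + 1,835) = 4,430. DTI = 4,430/11,800 = 37.5% ≤ 40%
Loan-to-value = 24,700/36,000 = 68.6% — pass (110% max)
Row: 683 falls in 668–719. Column: 68.6% falls in ≤70%. Rate = 8.65%.

8.65%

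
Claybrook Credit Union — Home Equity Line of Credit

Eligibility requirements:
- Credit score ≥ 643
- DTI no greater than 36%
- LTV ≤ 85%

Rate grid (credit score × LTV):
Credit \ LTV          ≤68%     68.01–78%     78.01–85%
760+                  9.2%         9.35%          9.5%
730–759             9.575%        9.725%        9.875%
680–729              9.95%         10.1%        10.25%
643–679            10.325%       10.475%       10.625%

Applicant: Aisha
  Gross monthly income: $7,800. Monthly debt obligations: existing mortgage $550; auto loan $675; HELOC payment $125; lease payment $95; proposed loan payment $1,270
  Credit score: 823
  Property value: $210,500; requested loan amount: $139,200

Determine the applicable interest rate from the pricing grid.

9.2%

Credit score 823 ≥ 643; Total monthly debts = (550 + 675 + 125 + 95 + 1,270) = 2,715. DTI: 2,715 ÷ 7,800 = 34.8%, within the 36% cap
LTV = 139,200/210,500 = 66.1% ≤ 85%
Credit 823 → row 760+; LTV 66.1% → column ≤68%. Grid cell → 9.2%.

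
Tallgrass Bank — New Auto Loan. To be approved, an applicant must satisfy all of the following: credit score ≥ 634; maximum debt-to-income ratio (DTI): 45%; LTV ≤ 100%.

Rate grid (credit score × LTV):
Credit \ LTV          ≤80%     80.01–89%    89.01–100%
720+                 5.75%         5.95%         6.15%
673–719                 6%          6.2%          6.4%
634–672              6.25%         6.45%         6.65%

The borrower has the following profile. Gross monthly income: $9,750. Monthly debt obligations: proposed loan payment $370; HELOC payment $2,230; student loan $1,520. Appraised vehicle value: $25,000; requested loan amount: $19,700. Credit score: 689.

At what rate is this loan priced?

6%

Credit score 689 ≥ 634; Total monthly debts = (370 + 2,230 + 1,520) = 4,120. DTI = 4,120/9,750 = 42.3% ≤ 45%
LTV = 19,700/25,000 = 78.8% ≤ 100%
Credit 689 → row 673–719; LTV 78.8% → column ≤80%. Grid cell → 6%.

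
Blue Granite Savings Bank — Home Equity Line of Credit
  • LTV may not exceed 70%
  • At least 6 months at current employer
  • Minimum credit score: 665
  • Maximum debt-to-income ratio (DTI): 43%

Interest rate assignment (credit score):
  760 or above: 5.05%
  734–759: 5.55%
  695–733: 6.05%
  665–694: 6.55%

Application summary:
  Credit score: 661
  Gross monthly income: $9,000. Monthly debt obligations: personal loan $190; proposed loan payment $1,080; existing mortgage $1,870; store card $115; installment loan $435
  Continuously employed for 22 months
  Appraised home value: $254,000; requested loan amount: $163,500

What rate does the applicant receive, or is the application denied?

Denied

Credit score 661 < 665 (below minimum)
Employment 22 ≥ 6 months
LTV: 163,500 ÷ 254,000 = 64.4%, within 70% cap
Total monthly debts = (190 + 1,080 + 1,870 + 115 + 435) = 3,690. DTI = 3,690/9,000 = 41% ≤ 43%
Not all requirements met → denied.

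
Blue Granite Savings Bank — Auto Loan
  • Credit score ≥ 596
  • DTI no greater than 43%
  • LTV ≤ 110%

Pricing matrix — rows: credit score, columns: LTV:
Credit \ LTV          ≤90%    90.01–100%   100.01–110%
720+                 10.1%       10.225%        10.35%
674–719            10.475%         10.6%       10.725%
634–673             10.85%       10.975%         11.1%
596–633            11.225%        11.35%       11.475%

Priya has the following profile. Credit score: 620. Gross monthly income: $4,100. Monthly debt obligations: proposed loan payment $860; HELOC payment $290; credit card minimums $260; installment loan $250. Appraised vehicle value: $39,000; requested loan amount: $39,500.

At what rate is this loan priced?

11.475%

Credit score 620 ≥ 596; Total monthly debts = (860 + 290 + 260 + 250) = 1,660. DTI = 1,660/4,100 = 40.5% ≤ 43%
LTV: 39,500 ÷ 39,000 = 101.3%, within 110% cap
Credit 620 → row 596–633; LTV 101.3% → column 100.01–110%. Grid cell → 11.475%.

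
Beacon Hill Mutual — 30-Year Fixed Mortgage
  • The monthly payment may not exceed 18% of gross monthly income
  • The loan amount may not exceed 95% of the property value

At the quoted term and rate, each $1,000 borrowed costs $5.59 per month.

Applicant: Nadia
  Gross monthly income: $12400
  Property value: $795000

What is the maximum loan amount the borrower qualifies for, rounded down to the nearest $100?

Payment cap: 18% × $12,400 = $2,232/month.
At $5.59 per $1,000, that supports 2,232/5.59 × 1,000 ≈ $399,284 → $399,200.
LTV cap: 95% × $795,000 = $755,250 → $755,200.
Binding constraint: payment-to-income.

$399,200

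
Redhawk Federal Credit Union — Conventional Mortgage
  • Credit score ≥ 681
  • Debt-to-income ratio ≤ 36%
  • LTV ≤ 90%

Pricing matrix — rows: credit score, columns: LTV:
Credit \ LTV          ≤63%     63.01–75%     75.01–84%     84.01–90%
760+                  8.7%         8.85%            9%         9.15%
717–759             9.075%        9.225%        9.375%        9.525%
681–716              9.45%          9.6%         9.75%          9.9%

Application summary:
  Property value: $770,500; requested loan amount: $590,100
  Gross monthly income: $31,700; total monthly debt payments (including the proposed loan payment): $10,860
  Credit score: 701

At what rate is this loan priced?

9.75%

Credit score 701 ≥ 681; DTI: 10,860 ÷ 31,700 = 34.3%, within the 36% cap
Loan-to-value = 590,100/770,500 = 76.6% — pass (90% max)
Credit 701 → row 681–716; LTV 76.6% → column 75.01–84%. Grid cell → 9.75%.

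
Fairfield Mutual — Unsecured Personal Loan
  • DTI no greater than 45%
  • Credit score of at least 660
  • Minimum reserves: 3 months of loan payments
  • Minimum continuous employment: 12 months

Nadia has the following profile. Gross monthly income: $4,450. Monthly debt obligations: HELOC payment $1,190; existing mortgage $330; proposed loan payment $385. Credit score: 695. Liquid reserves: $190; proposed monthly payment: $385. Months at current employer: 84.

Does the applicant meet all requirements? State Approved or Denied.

Denied

Total monthly debts = (1,190 + 330 + 385) = 1,905. Debt-to-income = 1,905/4,450 = 42.8% — meets 45% limit
Credit score 695 ≥ 660 (meets)
Reserves: 190 ÷ 385 = 0.5 months (below 3-month minimum)
Employment 84 ≥ 12 months
Fails on reserves.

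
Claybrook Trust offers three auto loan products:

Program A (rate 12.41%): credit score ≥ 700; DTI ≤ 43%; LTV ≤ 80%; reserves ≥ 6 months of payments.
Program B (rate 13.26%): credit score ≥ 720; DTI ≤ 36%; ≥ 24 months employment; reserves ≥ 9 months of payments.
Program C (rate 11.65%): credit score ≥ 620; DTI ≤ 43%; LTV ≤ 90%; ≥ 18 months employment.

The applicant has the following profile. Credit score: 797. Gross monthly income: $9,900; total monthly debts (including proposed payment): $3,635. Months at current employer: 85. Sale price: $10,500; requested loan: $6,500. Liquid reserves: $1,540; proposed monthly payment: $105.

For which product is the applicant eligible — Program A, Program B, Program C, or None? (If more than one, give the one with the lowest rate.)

DTI = 3,635/9,900 = 36.7%.
LTV = 6,500/10,500 = 61.9%.
Reserves = 1,540/105 = 14.7 months.
Program A: score 797 ≥ 700; DTI 36.7% ≤ 43%; LTV 61.9% ≤ 80%; reserves 14.7 ≥ 6 mo → qualifies.
Program B: score 797 ≥ 720; DTI 36.7% > 36%; employment 85 ≥ 24 mo; reserves 14.7 ≥ 9 mo → does not qualify.
Program C: score 797 ≥ 620; DTI 36.7% ≤ 43%; LTV 61.9% ≤ 90%; employment 85 ≥ 18 mo → qualifies.
Qualifying: Program A, Program C. Lowest rate is 11.65% → Program C.

Program C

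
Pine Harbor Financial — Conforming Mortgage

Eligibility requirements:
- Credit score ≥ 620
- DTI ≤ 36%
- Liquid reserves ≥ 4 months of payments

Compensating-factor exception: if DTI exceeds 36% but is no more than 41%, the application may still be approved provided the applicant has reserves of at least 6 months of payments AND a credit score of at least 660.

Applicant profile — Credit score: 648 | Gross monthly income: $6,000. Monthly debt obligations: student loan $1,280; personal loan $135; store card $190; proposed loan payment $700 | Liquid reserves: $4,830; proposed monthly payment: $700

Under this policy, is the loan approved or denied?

Denied

Credit score 648 ≥ 620 (meets base)
Total debts = (1,280 + 135 + 190 + 700) = 2,305. DTI = 2,305/6,000 = 38.4% > 36% — standard DTI limit exceeded.
Reserves = 4,830/700 = 6.9 months ≥ 4
38.4% falls in the override range (36%–41%), so the compensating-factor test applies.
Override check — reserves: 6.9 mo (ok); score: 648 (below 660).
Compensating-factor requirement not fully met.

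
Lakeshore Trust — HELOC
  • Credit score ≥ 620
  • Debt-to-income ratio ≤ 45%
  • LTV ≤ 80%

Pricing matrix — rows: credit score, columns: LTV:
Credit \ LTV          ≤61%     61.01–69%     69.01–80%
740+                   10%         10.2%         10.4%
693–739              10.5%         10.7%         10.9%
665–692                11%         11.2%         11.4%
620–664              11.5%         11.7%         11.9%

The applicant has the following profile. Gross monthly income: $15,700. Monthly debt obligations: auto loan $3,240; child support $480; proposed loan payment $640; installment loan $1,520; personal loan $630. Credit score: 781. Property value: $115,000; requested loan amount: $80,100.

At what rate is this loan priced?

Credit score 781 ≥ 620; Total monthly debts = (3,240 + 480 + 640 + 1,520 + 630) = 6,510. DTI: 6,510 ÷ 15,700 = 41.5%, within the 45% cap
LTV = 80,100/115,000 = 69.7% ≤ 80%
Credit 781 → row 740+; LTV 69.7% → column 69.01–80%. Grid cell → 10.4%.

10.4%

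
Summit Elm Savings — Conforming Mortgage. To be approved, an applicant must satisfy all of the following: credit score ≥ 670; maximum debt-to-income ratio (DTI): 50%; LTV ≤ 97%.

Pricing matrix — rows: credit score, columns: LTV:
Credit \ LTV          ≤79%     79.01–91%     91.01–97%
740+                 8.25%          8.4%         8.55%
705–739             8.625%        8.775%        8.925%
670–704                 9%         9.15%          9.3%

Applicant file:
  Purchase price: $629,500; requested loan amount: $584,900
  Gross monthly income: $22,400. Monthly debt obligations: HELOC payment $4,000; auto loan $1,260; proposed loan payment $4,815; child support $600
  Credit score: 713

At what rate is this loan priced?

Credit score 713 ≥ 670; Total monthly debts = (4,000 + 1,260 + 4,815 + 600) = 10,675. Debt-to-income = 10,675/22,400 = 47.7% — meets 50% limit
LTV = 584,900/629,500 = 92.9% ≤ 97%
Row: 713 falls in 705–739. Column: 92.9% falls in 91.01–97%. Rate = 8.925%.

8.925%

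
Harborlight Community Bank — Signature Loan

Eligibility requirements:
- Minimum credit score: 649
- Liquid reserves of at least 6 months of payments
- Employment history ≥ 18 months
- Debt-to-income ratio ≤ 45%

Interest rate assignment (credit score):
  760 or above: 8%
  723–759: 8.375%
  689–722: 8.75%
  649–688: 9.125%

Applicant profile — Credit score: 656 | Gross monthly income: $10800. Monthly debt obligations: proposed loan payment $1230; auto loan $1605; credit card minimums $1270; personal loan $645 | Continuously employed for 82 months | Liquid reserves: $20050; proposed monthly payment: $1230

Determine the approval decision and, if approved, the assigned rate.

Approved at 9.125%

Credit score 656 ≥ 649 (meets minimum)
Employment 82 ≥ 18 months
Liquid reserves cover 20,050/1,230 = 16.3 months — ≥ 6 required
Total monthly debts = (1,230 + 1,605 + 1,270 + 645) = 4,750. DTI = 4,750/10,800 = 44% ≤ 45%
All requirements met. Score 656 falls in the 649–688 tier → 9.125%.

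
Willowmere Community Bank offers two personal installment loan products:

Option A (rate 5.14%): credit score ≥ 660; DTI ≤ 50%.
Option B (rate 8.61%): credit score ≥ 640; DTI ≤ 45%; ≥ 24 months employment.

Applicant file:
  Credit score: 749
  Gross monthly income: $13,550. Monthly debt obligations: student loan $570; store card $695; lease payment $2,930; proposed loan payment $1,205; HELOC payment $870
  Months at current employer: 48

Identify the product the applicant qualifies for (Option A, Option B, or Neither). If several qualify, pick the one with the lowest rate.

Total debts = (570 + 695 + 2,930 + 1,205 + 870) = 6,270; DTI = 6,270/13,550 = 46.3%.
Option A: score 749 ≥ 660; DTI 46.3% ≤ 50% → qualifies.
Option B: score 749 ≥ 640; DTI 46.3% > 45%; employment 48 ≥ 24 mo → does not qualify.

Option A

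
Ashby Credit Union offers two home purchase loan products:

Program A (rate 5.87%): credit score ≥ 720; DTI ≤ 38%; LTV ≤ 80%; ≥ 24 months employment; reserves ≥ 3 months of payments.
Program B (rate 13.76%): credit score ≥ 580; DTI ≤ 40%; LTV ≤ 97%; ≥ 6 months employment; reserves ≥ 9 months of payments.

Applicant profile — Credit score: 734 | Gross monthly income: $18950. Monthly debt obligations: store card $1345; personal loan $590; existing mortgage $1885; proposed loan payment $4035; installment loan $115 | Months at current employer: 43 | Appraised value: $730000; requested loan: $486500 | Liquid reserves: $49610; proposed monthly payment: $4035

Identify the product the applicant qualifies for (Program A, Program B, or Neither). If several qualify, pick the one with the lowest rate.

Total debts = (1,345 + 590 + 1,885 + 4,035 + 115) = 7,970; DTI = 7,970/18,950 = 42.1%.
LTV = 486,500/730,000 = 66.6%.
Reserves = 49,610/4,035 = 12.3 months.
Program A: score 734 ≥ 720; DTI 42.1% > 38%; LTV 66.6% ≤ 80%; employment 43 ≥ 24 mo; reserves 12.3 ≥ 3 mo → does not qualify.
Program B: score 734 ≥ 580; DTI 42.1% > 40%; LTV 66.6% ≤ 97%; employment 43 ≥ 6 mo; reserves 12.3 ≥ 9 mo → does not qualify.

Neither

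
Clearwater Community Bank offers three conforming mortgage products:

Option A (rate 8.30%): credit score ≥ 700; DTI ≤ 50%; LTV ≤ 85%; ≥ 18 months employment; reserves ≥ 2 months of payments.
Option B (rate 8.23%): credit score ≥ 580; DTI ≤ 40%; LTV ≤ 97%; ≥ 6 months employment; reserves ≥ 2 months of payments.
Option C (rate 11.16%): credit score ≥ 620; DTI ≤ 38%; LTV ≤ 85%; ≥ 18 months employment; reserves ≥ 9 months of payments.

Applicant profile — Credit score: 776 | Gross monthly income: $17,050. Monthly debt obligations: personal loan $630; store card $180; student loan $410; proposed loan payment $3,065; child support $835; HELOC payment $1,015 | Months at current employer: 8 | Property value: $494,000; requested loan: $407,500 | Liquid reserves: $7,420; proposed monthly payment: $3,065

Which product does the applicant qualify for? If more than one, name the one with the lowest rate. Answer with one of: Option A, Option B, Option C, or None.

Option B

Total debts = (630 + 180 + 410 + 3,065 + 835 + 1,015) = 6,135; DTI = 6,135/17,050 = 36%.
LTV = 407,500/494,000 = 82.5%.
Reserves = 7,420/3,065 = 2.4 months.
Option A: score 776 ≥ 700; DTI 36% ≤ 50%; LTV 82.5% ≤ 85%; employment 8 < 18 mo; reserves 2.4 ≥ 2 mo → does not qualify.
Option B: score 776 ≥ 580; DTI 36% ≤ 40%; LTV 82.5% ≤ 97%; employment 8 ≥ 6 mo; reserves 2.4 ≥ 2 mo → qualifies.
Option C: score 776 ≥ 620; DTI 36% ≤ 38%; LTV 82.5% ≤ 85%; employment 8 < 18 mo; reserves 2.4 < 9 mo → does not qualify.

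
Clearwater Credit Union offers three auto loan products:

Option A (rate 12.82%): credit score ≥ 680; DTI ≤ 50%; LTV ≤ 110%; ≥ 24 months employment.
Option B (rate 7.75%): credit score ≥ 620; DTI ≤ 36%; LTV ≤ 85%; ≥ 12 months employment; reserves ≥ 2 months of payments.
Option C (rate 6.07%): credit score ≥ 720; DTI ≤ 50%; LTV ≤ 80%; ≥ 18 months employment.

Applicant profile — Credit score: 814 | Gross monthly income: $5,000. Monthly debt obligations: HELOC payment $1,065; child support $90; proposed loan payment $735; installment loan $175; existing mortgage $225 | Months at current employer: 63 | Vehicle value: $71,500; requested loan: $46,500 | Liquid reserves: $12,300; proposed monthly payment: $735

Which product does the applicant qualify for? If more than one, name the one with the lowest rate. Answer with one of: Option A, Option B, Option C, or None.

Option C

Total debts = (1,065 + 90 + 735 + 175 + 225) = 2,290; DTI = 2,290/5,000 = 45.8%.
LTV = 46,500/71,500 = 65%.
Reserves = 12,300/735 = 16.7 months.
Option A: score 814 ≥ 680; DTI 45.8% ≤ 50%; LTV 65% ≤ 110%; employment 63 ≥ 24 mo → qualifies.
Option B: score 814 ≥ 620; DTI 45.8% > 36%; LTV 65% ≤ 85%; employment 63 ≥ 12 mo; reserves 16.7 ≥ 2 mo → does not qualify.
Option C: score 814 ≥ 720; DTI 45.8% ≤ 50%; LTV 65% ≤ 80%; employment 63 ≥ 18 mo → qualifies.
Qualifying: Option A, Option C. Lowest rate is 6.07% → Option C.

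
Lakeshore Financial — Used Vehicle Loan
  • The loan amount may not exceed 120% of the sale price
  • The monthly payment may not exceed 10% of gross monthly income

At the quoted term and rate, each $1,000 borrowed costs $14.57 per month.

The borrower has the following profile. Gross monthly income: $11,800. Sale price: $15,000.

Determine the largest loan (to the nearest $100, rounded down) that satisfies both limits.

Payment cap: 10% × $11,800 = $1,180/month.
At $14.57 per $1,000, that supports 1,180/14.57 × 1,000 ≈ $80,988 → $80,900.
LTV cap: 120% × $15,000 = $18,000 → $18,000.
Binding constraint: loan-to-value.

$18,000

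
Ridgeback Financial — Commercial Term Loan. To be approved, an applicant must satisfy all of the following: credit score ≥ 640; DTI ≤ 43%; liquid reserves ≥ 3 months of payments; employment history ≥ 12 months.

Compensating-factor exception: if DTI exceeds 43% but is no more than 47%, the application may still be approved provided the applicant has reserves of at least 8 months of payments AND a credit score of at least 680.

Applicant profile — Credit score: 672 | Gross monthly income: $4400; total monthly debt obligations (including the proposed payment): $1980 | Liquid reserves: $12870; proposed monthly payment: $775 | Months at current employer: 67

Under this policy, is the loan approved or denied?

Credit score 672 ≥ 640 (meets base)
DTI = 1,980/4,400 = 45% > 43% — standard DTI limit exceeded.
Liquid reserves cover 12,870/775 = 16.6 months — ≥ 3 required
Employment 67 ≥ 12 months
DTI 45% is within the 43%–47% exception band; checking compensating factors.
Override check — reserves: 16.6 mo (ok); score: 672 (below 680).
Compensating-factor requirement not fully met.

Denied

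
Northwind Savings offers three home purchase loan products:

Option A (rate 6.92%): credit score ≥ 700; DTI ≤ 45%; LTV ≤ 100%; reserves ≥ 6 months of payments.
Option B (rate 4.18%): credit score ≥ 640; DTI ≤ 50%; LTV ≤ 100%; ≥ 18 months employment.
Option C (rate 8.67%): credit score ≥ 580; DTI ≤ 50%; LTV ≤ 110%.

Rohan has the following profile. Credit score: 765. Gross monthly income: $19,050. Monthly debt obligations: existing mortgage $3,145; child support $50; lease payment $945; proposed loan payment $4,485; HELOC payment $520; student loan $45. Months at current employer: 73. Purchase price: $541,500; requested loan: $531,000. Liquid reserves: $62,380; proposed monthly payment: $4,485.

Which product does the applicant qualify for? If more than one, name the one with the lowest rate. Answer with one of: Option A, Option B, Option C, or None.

Total debts = (3,145 + 50 + 945 + 4,485 + 520 + 45) = 9,190; DTI = 9,190/19,050 = 48.2%.
LTV = 531,000/541,500 = 98.1%.
Reserves = 62,380/4,485 = 13.9 months.
Option A: score 765 ≥ 700; DTI 48.2% > 45%; LTV 98.1% ≤ 100%; reserves 13.9 ≥ 6 mo → does not qualify.
Option B: score 765 ≥ 640; DTI 48.2% ≤ 50%; LTV 98.1% ≤ 100%; employment 73 ≥ 18 mo → qualifies.
Option C: score 765 ≥ 580; DTI 48.2% ≤ 50%; LTV 98.1% ≤ 110% → qualifies.
Qualifying: Option B, Option C. Lowest rate is 4.18% → Option B.

Option B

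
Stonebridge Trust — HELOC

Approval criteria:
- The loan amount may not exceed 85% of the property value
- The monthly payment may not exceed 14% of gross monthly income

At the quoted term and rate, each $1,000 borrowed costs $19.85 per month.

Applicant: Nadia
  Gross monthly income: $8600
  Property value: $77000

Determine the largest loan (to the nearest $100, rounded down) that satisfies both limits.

Payment cap: 14% × $8,600 = $1,204/month.
At $19.85 per $1,000, that supports 1,204/19.85 × 1,000 ≈ $60,654 → $60,600.
LTV cap: 85% × $77,000 = $65,450 → $65,400.
Binding constraint: payment-to-income.

$60,600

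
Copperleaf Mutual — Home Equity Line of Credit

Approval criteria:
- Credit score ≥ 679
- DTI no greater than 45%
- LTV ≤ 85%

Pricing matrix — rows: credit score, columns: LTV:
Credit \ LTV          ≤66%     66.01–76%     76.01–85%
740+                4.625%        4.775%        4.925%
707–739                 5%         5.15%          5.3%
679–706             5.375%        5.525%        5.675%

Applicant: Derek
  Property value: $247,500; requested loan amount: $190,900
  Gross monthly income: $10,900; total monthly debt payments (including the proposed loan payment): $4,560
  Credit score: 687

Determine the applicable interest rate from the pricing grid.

Credit score 687 ≥ 679; Debt-to-income = 4,560/10,900 = 41.8% — meets 45% limit
Loan-to-value = 190,900/247,500 = 77.1% — pass (85% max)
Score 687 is in the 679–706 band; LTV 77.1% is in the 76.01–85% band → 5.675%.

5.675%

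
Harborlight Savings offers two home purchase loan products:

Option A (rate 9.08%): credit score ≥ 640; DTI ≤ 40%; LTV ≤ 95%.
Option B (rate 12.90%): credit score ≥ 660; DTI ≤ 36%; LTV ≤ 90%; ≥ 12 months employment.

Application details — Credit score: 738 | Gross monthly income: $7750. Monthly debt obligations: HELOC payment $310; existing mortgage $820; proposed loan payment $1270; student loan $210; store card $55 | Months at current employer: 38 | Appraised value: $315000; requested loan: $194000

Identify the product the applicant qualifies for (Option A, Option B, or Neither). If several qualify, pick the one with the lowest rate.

Total debts = (310 + 820 + 1,270 + 210 + 55) = 2,665; DTI = 2,665/7,750 = 34.4%.
LTV = 194,000/315,000 = 61.6%.
Option A: score 738 ≥ 640; DTI 34.4% ≤ 40%; LTV 61.6% ≤ 95% → qualifies.
Option B: score 738 ≥ 660; DTI 34.4% ≤ 36%; LTV 61.6% ≤ 90%; employment 38 ≥ 12 mo → qualifies.
Qualifying: Option A, Option B. Lowest rate is 9.08% → Option A.

Option A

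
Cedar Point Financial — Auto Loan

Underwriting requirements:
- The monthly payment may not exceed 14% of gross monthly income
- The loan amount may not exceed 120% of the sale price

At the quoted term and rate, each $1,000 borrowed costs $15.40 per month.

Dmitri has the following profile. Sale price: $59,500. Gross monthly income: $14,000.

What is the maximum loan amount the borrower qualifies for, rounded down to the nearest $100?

Payment cap: 14% × $14,000 = $1,960/month.
At $15.40 per $1,000, that supports 1,960/15.40 × 1,000 ≈ $127,272 → $127,200.
LTV cap: 120% × $59,500 = $71,400 → $71,400.
Binding constraint: loan-to-value.

$71,400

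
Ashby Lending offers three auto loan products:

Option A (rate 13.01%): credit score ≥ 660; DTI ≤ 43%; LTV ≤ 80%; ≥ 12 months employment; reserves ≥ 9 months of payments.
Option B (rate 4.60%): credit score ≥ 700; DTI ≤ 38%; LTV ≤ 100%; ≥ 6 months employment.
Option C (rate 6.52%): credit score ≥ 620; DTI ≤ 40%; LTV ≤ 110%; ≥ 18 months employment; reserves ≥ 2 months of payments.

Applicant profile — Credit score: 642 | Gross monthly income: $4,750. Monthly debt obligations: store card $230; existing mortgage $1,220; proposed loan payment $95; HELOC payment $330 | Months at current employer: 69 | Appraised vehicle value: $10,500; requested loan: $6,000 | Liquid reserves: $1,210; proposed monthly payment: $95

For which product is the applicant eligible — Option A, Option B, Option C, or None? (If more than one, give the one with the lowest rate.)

Option C

Total debts = (230 + 1,220 + 95 + 330) = 1,875; DTI = 1,875/4,750 = 39.5%.
LTV = 6,000/10,500 = 57.1%.
Reserves = 1,210/95 = 12.7 months.
Option A: score 642 < 660; DTI 39.5% ≤ 43%; LTV 57.1% ≤ 80%; employment 69 ≥ 12 mo; reserves 12.7 ≥ 9 mo → does not qualify.
Option B: score 642 < 700; DTI 39.5% > 38%; LTV 57.1% ≤ 100%; employment 69 ≥ 6 mo → does not qualify.
Option C: score 642 ≥ 620; DTI 39.5% ≤ 40%; LTV 57.1% ≤ 110%; employment 69 ≥ 18 mo; reserves 12.7 ≥ 2 mo → qualifies.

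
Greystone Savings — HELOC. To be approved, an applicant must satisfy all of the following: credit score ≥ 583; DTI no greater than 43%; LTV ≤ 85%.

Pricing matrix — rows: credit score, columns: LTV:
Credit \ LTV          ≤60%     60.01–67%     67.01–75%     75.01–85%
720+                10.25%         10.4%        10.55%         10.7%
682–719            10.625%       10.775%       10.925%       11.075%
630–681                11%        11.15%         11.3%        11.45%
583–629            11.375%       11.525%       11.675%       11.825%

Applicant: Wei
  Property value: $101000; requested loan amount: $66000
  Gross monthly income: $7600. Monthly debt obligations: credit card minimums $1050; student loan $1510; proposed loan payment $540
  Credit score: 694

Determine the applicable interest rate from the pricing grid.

10.775%

Credit score 694 ≥ 583; Total monthly debts = (1,050 + 1,510 + 540) = 3,100. Debt-to-income = 3,100/7,600 = 40.8% — meets 43% limit
Loan-to-value = 66,000/101,000 = 65.3% — pass (85% max)
Score 694 is in the 682–719 band; LTV 65.3% is in the 60.01–67% band → 10.775%.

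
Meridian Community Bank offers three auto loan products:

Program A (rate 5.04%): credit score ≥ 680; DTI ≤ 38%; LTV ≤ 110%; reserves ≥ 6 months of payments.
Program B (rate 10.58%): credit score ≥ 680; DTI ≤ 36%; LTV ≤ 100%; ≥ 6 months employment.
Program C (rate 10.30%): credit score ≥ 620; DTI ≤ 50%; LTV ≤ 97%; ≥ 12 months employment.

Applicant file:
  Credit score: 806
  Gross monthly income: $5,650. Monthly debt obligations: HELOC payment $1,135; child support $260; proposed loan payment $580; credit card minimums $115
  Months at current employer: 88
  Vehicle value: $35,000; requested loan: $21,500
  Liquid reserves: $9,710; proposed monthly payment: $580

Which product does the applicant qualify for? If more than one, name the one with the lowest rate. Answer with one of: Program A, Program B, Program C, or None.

Total debts = (1,135 + 260 + 580 + 115) = 2,090; DTI = 2,090/5,650 = 37%.
LTV = 21,500/35,000 = 61.4%.
Reserves = 9,710/580 = 16.7 months.
Program A: score 806 ≥ 680; DTI 37% ≤ 38%; LTV 61.4% ≤ 110%; reserves 16.7 ≥ 6 mo → qualifies.
Program B: score 806 ≥ 680; DTI 37% > 36%; LTV 61.4% ≤ 100%; employment 88 ≥ 6 mo → does not qualify.
Program C: score 806 ≥ 620; DTI 37% ≤ 50%; LTV 61.4% ≤ 97%; employment 88 ≥ 12 mo → qualifies.
Qualifying: Program A, Program C. Lowest rate is 5.04% → Program A.

Program A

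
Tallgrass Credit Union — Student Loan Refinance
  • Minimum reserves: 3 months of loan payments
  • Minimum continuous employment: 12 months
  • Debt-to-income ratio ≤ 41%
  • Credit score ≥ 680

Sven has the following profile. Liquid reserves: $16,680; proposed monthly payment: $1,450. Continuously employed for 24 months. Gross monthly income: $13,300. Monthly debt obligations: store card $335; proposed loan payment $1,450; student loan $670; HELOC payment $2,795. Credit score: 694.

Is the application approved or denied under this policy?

Approved

Reserves = 16,680/1,450 = 11.5 months ≥ 3
Employment 24 ≥ 12 months
Total monthly debts = (335 + 1,450 + 670 + 2,795) = 5,250. DTI: 5,250 ÷ 13,300 = 39.5%, within the 41% cap
Credit score 694 ≥ 680 (meets)
All criteria satisfied.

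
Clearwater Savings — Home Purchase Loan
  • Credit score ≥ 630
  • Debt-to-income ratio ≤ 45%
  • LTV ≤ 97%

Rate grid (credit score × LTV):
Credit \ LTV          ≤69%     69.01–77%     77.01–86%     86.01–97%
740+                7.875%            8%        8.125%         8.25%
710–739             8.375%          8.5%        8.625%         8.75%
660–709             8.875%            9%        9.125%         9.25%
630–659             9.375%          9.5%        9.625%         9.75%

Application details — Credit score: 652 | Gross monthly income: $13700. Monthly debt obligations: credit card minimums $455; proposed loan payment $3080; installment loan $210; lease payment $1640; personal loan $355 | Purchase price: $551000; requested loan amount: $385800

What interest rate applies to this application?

9.5%

Credit score 652 ≥ 630; Total monthly debts = (455 + 3,080 + 210 + 1,640 + 355) = 5,740. Debt-to-income = 5,740/13,700 = 41.9% — meets 45% limit
LTV: 385,800 ÷ 551,000 = 70%, within 97% cap
Row: 652 falls in 630–659. Column: 70% falls in 69.01–77%. Rate = 9.5%.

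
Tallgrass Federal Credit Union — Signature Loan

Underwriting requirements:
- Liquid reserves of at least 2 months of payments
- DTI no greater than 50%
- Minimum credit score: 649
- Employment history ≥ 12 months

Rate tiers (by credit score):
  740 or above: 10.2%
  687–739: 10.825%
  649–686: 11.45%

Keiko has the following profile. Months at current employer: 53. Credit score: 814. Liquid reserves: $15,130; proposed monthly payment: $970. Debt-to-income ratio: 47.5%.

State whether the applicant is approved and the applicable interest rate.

Credit score 814 ≥ 649 (meets minimum)
DTI 47.5% is within the 50% limit
Employment 53 ≥ 12 months
Reserves: 15,130 ÷ 970 = 15.6 months (meets 2-month minimum)
All requirements met. Score 814 falls in the 740 or above tier → 10.2%.

Approved at 10.2%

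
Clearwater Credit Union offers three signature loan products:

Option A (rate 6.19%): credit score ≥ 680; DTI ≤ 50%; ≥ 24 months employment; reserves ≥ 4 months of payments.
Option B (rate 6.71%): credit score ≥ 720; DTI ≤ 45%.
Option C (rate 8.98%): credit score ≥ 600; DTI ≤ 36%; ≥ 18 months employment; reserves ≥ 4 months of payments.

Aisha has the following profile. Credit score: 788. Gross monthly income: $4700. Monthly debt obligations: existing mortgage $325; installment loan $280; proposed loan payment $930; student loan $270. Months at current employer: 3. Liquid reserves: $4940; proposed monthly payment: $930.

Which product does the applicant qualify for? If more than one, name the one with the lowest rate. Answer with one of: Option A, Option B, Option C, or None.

Total debts = (325 + 280 + 930 + 270) = 1,805; DTI = 1,805/4,700 = 38.4%.
Reserves = 4,940/930 = 5.3 months.
Option A: score 788 ≥ 680; DTI 38.4% ≤ 50%; employment 3 < 24 mo; reserves 5.3 ≥ 4 mo → does not qualify.
Option B: score 788 ≥ 720; DTI 38.4% ≤ 45% → qualifies.
Option C: score 788 ≥ 600; DTI 38.4% > 36%; employment 3 < 18 mo; reserves 5.3 ≥ 4 mo → does not qualify.

Option B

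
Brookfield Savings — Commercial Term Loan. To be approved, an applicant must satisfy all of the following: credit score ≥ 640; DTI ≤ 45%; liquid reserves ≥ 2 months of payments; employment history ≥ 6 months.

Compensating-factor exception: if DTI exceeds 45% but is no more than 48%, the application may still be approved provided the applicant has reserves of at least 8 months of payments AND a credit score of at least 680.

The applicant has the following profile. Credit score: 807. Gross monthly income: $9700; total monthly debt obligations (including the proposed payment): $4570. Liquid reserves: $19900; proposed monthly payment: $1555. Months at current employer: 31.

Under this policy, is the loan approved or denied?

Approved

Credit score 807 ≥ 640 (meets base)
DTI: 4,570 ÷ 9,700 = 47.1%, over the 45% base limit.
Reserves = 19,900/1,555 = 12.8 months ≥ 2
Employment 31 ≥ 6 months
47.1% falls in the override range (45%–48%), so the compensating-factor test applies.
Override check — reserves: 12.8 mo (ok); score: 807 (ok).
Both override conditions satisfied; DTI exception granted.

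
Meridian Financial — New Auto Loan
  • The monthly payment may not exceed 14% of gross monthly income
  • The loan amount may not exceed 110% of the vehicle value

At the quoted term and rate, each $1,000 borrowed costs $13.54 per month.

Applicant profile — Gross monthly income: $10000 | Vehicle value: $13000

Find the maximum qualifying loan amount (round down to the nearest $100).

$14,300

Payment cap: 14% × $10,000 = $1,400/month.
At $13.54 per $1,000, that supports 1,400/13.54 × 1,000 ≈ $103,397 → $103,300.
LTV cap: 110% × $13,000 = $14,300 → $14,300.
Binding constraint: loan-to-value.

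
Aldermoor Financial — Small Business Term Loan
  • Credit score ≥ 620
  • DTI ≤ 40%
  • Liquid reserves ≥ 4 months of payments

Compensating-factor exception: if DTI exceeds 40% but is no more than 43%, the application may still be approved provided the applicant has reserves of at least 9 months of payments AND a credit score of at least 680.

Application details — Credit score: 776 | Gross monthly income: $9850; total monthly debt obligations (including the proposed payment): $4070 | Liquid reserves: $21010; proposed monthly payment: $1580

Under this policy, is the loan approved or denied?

Credit score 776 ≥ 620 (meets base)
DTI: 4,070 ÷ 9,850 = 41.3%, over the 40% base limit.
Reserves = 21,010/1,580 = 13.3 months ≥ 4
41.3% falls in the override range (40%–43%), so the compensating-factor test applies.
Reserves 13.3 ≥ 9 months; credit score 776 ≥ 680.
Both compensating conditions met → exception applies.

Approved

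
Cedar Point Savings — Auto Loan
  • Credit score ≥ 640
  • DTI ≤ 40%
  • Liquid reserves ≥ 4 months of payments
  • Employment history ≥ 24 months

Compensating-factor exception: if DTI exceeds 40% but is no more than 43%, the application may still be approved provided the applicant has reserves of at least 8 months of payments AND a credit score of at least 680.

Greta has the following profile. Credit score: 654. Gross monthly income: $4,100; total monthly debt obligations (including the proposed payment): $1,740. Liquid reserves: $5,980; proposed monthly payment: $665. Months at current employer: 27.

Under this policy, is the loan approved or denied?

Credit score 654 ≥ 640 (meets base)
DTI: 1,740 ÷ 4,100 = 42.4%, over the 40% base limit.
Reserves: 5,980 ÷ 665 = 9.0 months (meets 4-month minimum)
Employment 27 ≥ 24 months
DTI 42.4% is within the 40%–43% exception band; checking compensating factors.
Override check — reserves: 9.0 mo (ok); score: 654 (below 680).
Compensating-factor requirement not fully met.

Denied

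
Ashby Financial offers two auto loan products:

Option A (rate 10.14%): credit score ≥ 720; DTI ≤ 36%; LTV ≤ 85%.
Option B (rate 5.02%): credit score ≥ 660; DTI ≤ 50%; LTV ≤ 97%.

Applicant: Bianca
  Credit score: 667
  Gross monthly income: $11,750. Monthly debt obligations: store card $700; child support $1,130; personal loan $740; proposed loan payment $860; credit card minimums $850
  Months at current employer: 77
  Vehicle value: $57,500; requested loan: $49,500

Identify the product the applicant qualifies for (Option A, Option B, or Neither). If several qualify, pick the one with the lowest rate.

Option B

Total debts = (700 + 1,130 + 740 + 860 + 850) = 4,280; DTI = 4,280/11,750 = 36.4%.
LTV = 49,500/57,500 = 86.1%.
Option A: score 667 < 720; DTI 36.4% > 36%; LTV 86.1% > 85% → does not qualify.
Option B: score 667 ≥ 660; DTI 36.4% ≤ 50%; LTV 86.1% ≤ 97% → qualifies.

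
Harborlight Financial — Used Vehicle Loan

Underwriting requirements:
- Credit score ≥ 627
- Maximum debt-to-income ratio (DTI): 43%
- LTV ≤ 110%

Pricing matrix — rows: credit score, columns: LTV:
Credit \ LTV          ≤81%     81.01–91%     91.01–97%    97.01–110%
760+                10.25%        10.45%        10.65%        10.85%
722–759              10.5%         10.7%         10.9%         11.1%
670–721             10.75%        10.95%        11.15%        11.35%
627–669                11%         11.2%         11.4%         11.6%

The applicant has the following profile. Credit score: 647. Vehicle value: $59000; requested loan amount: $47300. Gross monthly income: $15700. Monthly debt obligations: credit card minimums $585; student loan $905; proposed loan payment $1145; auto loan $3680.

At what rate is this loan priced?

11%

Credit score 647 ≥ 627; Total monthly debts = (585 + 905 + 1,145 + 3,680) = 6,315. DTI: 6,315 ÷ 15,700 = 40.2%, within the 43% cap
LTV = 47,300/59,000 = 80.2% ≤ 110%
Credit 647 → row 627–669; LTV 80.2% → column ≤81%. Grid cell → 11%.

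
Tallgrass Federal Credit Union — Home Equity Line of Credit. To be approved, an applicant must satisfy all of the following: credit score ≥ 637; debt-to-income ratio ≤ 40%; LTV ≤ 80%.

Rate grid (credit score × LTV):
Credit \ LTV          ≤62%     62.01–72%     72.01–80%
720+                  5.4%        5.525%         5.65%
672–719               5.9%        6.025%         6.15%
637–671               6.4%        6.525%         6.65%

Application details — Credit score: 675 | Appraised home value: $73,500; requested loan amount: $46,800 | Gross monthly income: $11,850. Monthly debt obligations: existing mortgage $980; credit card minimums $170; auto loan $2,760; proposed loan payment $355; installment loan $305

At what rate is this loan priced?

6.025%

Credit score 675 ≥ 637; Total monthly debts = (980 + 170 + 2,760 + 355 + 305) = 4,570. DTI = 4,570/11,850 = 38.6% ≤ 40%
LTV = 46,800/73,500 = 63.7% ≤ 80%
Row: 675 falls in 672–719. Column: 63.7% falls in 62.01–72%. Rate = 6.025%.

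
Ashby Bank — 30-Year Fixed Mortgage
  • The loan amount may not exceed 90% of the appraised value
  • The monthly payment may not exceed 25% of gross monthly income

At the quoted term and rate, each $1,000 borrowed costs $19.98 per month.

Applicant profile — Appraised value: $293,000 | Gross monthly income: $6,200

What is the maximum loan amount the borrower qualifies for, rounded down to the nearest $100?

$77,500

Payment cap: 25% × $6,200 = $1,550/month.
At $19.98 per $1,000, that supports 1,550/19.98 × 1,000 ≈ $77,577 → $77,500.
LTV cap: 90% × $293,000 = $263,700 → $263,700.
Binding constraint: payment-to-income.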